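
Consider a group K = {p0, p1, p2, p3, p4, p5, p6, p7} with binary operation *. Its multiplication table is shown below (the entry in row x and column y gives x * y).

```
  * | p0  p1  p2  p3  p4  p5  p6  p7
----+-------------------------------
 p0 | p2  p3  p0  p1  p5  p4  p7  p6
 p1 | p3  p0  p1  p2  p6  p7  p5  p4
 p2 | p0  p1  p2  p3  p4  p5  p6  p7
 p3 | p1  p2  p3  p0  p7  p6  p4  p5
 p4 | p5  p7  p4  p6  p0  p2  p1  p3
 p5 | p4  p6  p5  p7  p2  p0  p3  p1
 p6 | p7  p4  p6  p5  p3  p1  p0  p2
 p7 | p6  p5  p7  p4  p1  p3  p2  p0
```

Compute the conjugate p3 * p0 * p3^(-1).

The identity is p2. In row p3, the entry p2 sits in column p1, so p3^(-1) = p1.
p3 * p0 = p1
p1 * p1 = p0

p0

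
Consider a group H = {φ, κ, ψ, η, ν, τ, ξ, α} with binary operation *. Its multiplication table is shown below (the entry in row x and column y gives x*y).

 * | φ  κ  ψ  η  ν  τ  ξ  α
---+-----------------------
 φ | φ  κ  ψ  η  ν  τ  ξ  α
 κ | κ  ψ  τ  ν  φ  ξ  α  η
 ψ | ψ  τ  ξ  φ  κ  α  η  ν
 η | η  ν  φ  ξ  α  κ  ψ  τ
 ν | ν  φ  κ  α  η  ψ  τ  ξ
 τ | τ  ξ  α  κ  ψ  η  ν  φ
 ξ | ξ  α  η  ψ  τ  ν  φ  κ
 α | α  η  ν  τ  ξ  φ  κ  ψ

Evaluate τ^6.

ψ

τ^1 = τ
τ^2 = τ*τ = η
τ^3 = η*τ = κ
τ^4 = κ*τ = ξ
τ^5 = ξ*τ = ν
τ^6 = ν*τ = ψ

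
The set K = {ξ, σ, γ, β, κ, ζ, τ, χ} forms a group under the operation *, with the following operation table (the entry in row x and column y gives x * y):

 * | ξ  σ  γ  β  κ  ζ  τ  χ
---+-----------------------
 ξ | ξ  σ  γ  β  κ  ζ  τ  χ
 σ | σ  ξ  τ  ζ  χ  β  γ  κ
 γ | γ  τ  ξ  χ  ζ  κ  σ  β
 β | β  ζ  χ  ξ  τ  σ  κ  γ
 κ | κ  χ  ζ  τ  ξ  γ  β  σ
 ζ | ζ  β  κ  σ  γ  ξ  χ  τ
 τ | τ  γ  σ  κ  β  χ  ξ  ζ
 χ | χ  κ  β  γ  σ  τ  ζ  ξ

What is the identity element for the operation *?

The identity e satisfies e * x = x for all x, so its row in the table reproduces the column headers.
Row ξ reads: ξ, σ, γ, β, κ, ζ, τ, χ — exactly the header order. So ξ is the identity.

ξ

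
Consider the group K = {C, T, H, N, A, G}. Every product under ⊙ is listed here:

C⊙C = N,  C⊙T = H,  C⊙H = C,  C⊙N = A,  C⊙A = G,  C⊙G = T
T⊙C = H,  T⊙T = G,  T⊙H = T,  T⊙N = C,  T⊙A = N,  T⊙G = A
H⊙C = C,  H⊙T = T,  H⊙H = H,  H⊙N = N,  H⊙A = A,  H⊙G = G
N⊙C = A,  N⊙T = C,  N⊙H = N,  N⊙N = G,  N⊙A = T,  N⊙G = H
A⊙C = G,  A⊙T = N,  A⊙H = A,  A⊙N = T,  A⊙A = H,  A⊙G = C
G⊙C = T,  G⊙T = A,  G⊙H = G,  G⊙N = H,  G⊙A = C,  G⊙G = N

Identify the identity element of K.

H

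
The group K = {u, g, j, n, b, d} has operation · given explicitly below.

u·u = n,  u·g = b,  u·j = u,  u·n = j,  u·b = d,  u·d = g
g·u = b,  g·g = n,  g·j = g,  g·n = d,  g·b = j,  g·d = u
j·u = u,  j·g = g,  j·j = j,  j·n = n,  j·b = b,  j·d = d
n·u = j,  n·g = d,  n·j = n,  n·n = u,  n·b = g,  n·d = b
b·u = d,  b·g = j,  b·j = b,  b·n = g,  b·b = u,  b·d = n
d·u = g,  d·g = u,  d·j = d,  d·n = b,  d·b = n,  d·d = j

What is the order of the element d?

The identity element is j (its row matches the header).
d^1 = d
d^2 = d·d = j
The first power of d equal to the identity is d^2, so ord(d) = 2.
(Structurally, K here is isomorphic to the cyclic group Z_6.)

2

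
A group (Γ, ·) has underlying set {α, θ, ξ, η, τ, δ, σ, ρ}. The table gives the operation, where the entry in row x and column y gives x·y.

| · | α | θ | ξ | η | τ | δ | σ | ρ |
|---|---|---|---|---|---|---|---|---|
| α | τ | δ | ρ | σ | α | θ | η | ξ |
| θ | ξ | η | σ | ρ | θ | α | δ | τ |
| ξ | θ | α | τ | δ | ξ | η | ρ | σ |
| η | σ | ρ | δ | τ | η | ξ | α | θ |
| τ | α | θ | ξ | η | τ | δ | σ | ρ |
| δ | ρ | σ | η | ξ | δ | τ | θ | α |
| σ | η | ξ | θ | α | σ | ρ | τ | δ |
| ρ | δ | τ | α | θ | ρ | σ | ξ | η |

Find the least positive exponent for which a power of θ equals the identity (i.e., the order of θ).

The identity element is τ (its row matches the header).
θ^1 = θ
θ^2 = θ·θ = η
θ^3 = η·θ = ρ
θ^4 = ρ·θ = τ
The first power of θ equal to the identity is θ^4, so ord(θ) = 4.
(Structurally, Γ here is isomorphic to the dihedral group D_4.)

4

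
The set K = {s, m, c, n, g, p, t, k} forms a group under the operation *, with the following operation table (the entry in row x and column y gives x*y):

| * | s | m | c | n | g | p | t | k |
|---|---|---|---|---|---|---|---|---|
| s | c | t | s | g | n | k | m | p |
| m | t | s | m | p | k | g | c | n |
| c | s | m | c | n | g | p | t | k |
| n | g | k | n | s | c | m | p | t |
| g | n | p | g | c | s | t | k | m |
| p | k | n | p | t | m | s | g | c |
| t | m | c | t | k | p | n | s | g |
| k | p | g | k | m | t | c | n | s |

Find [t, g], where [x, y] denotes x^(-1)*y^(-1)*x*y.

s

Identity is c; from the table t^(-1) = m and g^(-1) = n.
m*n = p
p*t = g
g*g = s
(Structurally, K here is isomorphic to the quaternion group Q_8.)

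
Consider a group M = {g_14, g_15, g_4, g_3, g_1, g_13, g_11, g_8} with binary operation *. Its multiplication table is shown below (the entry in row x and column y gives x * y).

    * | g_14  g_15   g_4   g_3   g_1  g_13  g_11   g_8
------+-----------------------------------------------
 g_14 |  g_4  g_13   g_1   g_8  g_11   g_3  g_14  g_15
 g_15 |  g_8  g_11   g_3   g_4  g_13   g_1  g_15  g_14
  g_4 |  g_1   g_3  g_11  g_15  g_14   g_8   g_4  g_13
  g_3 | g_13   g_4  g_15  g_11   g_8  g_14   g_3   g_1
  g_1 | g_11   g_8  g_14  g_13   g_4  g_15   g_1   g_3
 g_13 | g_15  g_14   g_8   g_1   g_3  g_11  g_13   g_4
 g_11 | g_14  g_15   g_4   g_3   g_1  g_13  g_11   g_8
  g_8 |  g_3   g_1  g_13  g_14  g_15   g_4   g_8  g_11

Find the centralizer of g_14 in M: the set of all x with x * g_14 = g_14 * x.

{g_1, g_11, g_14, g_4}

Compare row g_14 with column g_14 entry by entry.
g_1 * g_14 = g_11 = g_14 * g_1, so g_1 commutes with g_14.
g_13 * g_14 = g_15 but g_14 * g_13 = g_3, so g_13 does not.
Collecting the elements that commute with g_14: C(g_14) = {g_1, g_11, g_14, g_4}.
(Structurally, M here is isomorphic to the dihedral group D_4.)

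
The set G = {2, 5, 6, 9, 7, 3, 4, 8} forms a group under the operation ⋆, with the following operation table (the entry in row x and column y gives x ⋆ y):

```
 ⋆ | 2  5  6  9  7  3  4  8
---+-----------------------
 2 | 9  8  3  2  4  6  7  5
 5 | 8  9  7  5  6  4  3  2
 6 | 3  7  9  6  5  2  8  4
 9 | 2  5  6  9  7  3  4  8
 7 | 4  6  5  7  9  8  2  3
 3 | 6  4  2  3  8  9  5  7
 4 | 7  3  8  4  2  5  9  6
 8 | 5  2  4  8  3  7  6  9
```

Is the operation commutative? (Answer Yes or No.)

Yes

Check whether the table is symmetric across its main diagonal.
Every entry (row x, col y) equals the entry (row y, col x), so G is abelian.
(In fact G ≅ the elementary abelian group (Z_2)^3.)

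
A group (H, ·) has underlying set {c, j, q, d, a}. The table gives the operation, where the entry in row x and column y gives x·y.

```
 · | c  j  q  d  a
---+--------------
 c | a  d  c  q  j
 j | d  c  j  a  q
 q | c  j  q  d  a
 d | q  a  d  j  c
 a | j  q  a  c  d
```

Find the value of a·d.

Read row a, column d: a·d = c.

c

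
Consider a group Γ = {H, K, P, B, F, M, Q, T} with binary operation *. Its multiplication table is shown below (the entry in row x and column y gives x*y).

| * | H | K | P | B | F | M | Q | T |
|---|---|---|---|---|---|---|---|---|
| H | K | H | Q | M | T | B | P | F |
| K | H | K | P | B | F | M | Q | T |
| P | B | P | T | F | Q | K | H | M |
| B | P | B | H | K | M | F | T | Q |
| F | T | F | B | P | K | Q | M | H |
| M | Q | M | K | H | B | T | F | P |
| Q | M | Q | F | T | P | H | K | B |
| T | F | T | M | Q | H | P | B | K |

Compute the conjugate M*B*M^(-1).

Q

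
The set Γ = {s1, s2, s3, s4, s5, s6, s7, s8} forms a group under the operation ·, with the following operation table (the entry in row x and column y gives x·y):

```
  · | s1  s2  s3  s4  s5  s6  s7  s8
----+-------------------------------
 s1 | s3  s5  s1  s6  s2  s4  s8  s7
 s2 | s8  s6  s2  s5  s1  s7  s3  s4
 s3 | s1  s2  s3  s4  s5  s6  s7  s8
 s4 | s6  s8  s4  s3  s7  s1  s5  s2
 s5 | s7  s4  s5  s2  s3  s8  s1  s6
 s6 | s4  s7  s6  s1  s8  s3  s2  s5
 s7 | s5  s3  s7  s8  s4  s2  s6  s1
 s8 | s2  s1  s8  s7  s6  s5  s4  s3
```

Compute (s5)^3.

s5^1 = s5
s5^2 = s5·s5 = s3
s5^3 = s3·s5 = s5

s5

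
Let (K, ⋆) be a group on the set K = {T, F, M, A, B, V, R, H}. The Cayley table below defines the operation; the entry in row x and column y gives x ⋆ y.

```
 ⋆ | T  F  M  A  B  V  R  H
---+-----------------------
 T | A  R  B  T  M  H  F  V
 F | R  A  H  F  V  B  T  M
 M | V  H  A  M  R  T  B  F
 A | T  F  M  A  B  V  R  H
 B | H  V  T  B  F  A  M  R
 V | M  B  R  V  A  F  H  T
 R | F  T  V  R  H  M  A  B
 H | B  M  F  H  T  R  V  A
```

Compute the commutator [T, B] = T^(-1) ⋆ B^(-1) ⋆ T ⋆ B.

F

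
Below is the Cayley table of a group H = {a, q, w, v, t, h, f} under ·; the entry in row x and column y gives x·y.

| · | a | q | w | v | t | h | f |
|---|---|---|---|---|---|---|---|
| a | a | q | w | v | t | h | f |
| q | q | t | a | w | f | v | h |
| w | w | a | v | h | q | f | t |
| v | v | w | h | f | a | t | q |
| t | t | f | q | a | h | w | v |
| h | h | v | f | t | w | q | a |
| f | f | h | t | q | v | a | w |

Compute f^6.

h

f^1 = f
f^2 = f·f = w
f^3 = w·f = t
f^4 = t·f = v
f^5 = v·f = q
f^6 = q·f = h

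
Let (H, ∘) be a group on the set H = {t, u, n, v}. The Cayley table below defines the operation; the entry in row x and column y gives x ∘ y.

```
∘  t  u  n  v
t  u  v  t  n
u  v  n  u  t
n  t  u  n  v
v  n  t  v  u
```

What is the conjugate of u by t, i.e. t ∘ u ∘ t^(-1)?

u

The identity is n. In row t, the entry n sits in column v, so t^(-1) = v.
t ∘ u = v
v ∘ v = u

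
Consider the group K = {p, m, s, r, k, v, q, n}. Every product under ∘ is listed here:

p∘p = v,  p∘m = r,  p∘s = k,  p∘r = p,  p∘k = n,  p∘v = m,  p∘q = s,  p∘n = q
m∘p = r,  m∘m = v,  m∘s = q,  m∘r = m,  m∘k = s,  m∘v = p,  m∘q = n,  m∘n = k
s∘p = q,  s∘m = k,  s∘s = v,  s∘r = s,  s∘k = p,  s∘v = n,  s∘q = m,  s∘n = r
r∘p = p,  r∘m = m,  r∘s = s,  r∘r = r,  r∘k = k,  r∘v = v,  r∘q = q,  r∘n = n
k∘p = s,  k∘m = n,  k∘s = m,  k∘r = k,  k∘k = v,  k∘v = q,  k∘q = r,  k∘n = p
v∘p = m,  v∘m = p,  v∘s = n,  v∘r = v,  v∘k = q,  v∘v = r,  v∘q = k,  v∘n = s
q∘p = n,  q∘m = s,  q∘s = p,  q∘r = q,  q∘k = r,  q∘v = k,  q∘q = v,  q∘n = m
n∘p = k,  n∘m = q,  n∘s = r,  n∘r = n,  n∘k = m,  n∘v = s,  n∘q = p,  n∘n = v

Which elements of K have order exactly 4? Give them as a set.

{k, m, n, p, q, s}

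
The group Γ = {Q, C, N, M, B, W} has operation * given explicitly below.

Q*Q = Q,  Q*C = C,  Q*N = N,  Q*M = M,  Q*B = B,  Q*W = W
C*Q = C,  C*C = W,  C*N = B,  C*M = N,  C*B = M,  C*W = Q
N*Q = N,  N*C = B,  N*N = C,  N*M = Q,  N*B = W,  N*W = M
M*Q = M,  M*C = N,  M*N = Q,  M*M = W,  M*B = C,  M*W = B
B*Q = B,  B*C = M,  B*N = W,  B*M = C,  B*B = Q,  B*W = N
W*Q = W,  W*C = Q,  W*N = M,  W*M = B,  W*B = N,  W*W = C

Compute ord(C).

3

The identity element is Q (its row matches the header).
C^1 = C
C^2 = C * C = W
C^3 = W * C = Q
The first power of C equal to the identity is C^3, so ord(C) = 3.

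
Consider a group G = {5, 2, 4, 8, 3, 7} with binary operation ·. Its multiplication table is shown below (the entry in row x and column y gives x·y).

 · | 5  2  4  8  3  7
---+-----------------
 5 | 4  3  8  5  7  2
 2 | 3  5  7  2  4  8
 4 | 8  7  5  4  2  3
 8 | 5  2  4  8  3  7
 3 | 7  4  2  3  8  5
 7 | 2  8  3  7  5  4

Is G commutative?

Check whether the table is symmetric across its main diagonal.
Every entry (row x, col y) equals the entry (row y, col x), so G is abelian.

Yes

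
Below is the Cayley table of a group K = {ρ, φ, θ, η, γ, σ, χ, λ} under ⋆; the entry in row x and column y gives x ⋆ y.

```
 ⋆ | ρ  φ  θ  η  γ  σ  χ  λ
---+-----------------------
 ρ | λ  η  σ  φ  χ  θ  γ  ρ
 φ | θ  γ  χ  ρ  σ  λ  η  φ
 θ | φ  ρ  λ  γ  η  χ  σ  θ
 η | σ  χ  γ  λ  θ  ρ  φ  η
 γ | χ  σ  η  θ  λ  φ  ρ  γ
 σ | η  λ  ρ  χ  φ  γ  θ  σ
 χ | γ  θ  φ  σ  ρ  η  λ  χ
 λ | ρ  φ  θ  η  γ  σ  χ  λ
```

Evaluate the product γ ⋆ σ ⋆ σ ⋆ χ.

χ

γ ⋆ σ = φ
φ ⋆ σ = λ
λ ⋆ χ = χ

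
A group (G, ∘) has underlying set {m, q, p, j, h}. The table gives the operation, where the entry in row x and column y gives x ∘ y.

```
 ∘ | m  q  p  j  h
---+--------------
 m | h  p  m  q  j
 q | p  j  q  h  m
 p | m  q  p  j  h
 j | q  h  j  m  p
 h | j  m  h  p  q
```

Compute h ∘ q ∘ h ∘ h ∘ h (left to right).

h ∘ q = m
m ∘ h = j
j ∘ h = p
p ∘ h = h
(Structurally, G here is isomorphic to the cyclic group Z_5.)

h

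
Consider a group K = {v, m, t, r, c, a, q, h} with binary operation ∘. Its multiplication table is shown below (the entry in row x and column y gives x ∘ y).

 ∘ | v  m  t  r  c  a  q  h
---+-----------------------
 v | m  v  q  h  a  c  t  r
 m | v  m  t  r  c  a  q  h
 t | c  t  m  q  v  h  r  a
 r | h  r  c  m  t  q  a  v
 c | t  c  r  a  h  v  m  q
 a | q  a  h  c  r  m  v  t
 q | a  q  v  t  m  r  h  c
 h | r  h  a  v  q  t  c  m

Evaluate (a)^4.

m

a^1 = a
a^2 = a ∘ a = m
a^3 = m ∘ a = a
a^4 = a ∘ a = m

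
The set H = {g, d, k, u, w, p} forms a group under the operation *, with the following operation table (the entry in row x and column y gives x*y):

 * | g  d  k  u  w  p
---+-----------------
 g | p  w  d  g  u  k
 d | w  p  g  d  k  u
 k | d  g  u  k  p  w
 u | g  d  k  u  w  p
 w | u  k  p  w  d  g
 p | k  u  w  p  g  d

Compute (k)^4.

k^1 = k
k^2 = k*k = u
k^3 = u*k = k
k^4 = k*k = u

u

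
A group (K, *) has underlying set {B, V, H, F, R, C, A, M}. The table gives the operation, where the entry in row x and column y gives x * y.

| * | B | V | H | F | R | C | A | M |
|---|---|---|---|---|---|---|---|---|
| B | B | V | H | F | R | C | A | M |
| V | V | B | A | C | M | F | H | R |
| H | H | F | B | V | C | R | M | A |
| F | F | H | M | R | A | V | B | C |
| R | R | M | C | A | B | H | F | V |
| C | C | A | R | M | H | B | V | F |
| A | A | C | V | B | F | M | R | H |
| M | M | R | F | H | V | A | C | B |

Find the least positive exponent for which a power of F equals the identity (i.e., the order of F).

4

The identity element is B (its row matches the header).
F^1 = F
F^2 = F * F = R
F^3 = R * F = A
F^4 = A * F = B
The first power of F equal to the identity is F^4, so ord(F) = 4.
(Structurally, K here is isomorphic to the dihedral group D_4.)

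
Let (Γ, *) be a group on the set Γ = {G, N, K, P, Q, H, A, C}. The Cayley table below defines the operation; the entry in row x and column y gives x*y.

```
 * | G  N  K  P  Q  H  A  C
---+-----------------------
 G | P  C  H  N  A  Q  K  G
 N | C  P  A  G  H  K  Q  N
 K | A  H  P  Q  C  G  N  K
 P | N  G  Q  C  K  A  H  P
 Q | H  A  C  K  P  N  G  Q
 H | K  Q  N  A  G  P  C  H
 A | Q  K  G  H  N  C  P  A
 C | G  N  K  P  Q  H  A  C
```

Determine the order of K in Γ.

The identity element is C (its row matches the header).
K^1 = K
K^2 = K*K = P
K^3 = P*K = Q
K^4 = Q*K = C
The first power of K equal to the identity is K^4, so ord(K) = 4.

4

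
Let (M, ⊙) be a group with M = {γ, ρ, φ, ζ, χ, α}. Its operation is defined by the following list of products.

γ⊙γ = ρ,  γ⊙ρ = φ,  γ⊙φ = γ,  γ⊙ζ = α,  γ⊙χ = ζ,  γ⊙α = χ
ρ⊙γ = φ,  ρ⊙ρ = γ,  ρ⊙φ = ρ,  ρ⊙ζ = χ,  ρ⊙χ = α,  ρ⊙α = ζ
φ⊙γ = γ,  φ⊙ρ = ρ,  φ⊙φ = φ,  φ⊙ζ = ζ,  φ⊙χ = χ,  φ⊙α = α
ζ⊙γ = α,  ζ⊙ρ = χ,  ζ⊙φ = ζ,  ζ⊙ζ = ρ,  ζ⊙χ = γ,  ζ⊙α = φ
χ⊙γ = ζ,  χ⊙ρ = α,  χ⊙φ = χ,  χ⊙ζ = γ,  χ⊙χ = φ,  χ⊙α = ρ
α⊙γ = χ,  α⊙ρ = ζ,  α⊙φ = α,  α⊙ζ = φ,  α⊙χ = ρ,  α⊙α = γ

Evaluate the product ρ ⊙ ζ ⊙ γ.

ζ

ρ ⊙ ζ = χ
χ ⊙ γ = ζ
(Structurally, M here is isomorphic to the cyclic group Z_6.)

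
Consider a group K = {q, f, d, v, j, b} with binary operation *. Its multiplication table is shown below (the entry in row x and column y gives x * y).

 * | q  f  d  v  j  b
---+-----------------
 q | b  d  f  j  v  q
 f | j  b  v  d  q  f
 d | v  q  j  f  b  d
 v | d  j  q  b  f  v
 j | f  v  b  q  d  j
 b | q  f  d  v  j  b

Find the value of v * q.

Read row v, column q: v * q = d.

d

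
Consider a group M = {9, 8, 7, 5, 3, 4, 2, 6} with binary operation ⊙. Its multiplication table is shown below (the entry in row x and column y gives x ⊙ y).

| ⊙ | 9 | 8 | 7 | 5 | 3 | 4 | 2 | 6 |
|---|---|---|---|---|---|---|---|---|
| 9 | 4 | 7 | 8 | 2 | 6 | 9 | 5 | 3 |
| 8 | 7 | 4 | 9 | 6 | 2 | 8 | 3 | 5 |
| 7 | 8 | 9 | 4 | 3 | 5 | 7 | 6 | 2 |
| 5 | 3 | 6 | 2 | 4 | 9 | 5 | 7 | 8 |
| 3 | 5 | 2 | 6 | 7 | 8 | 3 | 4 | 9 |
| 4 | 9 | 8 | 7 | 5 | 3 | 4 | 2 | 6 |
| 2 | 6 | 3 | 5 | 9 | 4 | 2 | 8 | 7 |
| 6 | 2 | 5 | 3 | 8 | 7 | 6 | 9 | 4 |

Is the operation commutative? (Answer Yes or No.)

3 ⊙ 5 = 7 but 5 ⊙ 3 = 9.
Since 3 and 5 do not commute, M is not abelian.

No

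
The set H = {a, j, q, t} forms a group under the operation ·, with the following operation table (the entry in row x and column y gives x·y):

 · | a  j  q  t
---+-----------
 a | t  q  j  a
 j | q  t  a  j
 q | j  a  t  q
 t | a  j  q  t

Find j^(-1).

j

First locate the identity: row t matches the header, so t is the identity.
Scan row j for t: j·j = t. Hence j^(-1) = j.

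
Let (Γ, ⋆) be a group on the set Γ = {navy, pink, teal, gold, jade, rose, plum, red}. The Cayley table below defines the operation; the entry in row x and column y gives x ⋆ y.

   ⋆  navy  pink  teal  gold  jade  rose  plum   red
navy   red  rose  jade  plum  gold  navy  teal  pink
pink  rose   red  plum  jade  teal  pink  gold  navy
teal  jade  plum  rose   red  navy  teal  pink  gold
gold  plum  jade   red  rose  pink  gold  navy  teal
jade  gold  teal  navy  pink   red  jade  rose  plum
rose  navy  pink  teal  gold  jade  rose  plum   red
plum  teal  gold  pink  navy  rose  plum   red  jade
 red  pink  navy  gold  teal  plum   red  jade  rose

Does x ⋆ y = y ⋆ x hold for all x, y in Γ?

Yes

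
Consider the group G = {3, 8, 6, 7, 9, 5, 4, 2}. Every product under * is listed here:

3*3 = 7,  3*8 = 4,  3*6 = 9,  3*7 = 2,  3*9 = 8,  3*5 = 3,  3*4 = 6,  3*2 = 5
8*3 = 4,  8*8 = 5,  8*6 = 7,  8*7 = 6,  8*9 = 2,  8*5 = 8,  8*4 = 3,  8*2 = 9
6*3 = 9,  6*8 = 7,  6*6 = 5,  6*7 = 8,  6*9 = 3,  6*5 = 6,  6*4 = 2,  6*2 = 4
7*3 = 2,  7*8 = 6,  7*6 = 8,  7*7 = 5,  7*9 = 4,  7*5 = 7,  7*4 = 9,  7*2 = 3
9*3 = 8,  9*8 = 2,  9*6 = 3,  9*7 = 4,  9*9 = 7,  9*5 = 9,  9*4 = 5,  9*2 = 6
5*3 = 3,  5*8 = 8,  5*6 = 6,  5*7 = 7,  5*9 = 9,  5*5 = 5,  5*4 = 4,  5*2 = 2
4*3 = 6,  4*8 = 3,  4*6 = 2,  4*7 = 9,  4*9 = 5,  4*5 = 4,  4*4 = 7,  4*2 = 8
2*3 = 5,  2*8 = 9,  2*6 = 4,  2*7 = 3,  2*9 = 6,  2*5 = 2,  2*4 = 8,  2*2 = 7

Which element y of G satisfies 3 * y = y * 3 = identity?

2

First locate the identity: row 5 matches the header, so 5 is the identity.
Scan row 3 for 5: 3 * 2 = 5. Hence 3^(-1) = 2.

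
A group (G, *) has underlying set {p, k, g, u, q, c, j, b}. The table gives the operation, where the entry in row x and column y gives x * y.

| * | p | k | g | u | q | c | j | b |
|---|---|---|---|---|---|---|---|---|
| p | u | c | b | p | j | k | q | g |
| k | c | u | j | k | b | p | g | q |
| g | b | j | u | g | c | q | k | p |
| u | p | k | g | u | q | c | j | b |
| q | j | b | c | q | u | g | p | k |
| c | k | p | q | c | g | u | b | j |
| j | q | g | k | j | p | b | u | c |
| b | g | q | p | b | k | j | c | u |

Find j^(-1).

j

First locate the identity: row u matches the header, so u is the identity.
Scan row j for u: j * j = u. Hence j^(-1) = j.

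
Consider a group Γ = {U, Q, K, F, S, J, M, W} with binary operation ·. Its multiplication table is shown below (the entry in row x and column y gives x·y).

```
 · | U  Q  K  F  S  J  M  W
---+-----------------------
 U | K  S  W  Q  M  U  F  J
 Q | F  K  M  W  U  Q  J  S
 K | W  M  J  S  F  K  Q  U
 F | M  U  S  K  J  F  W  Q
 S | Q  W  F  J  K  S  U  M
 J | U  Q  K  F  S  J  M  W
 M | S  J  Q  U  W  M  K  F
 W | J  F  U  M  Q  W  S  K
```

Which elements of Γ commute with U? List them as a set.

Compare row U with column U entry by entry.
W·U = J = U·W, so W commutes with U.
Q·U = F but U·Q = S, so Q does not.
Collecting the elements that commute with U: C(U) = {J, K, U, W}.

{J, K, U, W}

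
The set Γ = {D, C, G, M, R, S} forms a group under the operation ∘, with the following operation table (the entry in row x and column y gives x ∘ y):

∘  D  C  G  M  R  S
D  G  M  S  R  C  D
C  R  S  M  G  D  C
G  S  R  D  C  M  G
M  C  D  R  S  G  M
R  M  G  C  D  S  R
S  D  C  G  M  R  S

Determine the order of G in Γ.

3

The identity element is S (its row matches the header).
G^1 = G
G^2 = G ∘ G = D
G^3 = D ∘ G = S
The first power of G equal to the identity is G^3, so ord(G) = 3.
(Structurally, Γ here is isomorphic to the symmetric group S_3.)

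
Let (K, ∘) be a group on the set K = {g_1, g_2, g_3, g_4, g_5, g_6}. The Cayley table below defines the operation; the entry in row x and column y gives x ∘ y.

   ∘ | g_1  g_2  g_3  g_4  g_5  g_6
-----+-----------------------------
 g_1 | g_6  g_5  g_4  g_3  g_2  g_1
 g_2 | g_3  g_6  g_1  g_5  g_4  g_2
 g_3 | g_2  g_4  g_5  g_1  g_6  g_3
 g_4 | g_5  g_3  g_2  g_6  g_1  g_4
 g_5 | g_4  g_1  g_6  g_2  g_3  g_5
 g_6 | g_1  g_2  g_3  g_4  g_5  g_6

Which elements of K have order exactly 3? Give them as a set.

{g_3, g_5}

Identity is g_6. Compute the order of each non-identity element by repeated multiplication:
  g_1: g_1 → g_6  (order 2)
  g_2: g_2 → g_6  (order 2)
  g_3: g_3 → g_5 → g_6  (order 3)
  g_4: g_4 → g_6  (order 2)
  g_5: g_5 → g_3 → g_6  (order 3)
Elements of order 3: {g_3, g_5}.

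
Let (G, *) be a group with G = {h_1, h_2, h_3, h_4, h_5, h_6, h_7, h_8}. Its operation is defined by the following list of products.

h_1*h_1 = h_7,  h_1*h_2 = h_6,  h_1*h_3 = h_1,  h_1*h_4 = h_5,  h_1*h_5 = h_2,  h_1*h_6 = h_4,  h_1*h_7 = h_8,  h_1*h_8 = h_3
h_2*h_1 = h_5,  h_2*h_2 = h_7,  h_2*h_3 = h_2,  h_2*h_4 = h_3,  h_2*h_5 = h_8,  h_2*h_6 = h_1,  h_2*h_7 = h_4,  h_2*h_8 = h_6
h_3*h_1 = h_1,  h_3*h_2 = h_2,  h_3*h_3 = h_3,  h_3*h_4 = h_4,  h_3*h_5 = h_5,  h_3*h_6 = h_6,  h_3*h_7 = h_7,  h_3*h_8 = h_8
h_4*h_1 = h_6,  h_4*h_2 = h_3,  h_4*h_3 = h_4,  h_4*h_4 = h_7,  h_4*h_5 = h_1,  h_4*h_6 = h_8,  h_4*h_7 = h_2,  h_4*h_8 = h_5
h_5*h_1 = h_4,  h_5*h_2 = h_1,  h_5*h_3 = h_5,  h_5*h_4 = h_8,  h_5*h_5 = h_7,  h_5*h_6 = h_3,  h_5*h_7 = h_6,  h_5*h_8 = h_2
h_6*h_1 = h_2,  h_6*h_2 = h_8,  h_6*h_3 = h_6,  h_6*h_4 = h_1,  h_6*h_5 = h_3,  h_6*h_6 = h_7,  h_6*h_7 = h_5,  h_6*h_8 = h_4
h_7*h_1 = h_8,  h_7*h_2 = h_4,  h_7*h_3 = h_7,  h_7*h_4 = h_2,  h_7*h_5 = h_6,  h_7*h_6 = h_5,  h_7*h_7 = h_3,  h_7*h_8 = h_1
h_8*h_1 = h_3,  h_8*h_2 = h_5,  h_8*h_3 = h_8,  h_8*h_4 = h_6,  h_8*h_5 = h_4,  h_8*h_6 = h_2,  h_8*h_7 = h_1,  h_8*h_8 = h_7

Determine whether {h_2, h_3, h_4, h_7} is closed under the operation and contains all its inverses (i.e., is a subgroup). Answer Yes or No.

{h_2, h_3, h_4, h_7} contains the identity h_3.
Checking products: every product of two elements of {h_2, h_3, h_4, h_7} (read from the table) lies in {h_2, h_3, h_4, h_7}, so the set is closed.
In a finite group, a nonempty closed subset is a subgroup. So {h_2, h_3, h_4, h_7} ≤ G.
(Structurally, G here is isomorphic to the quaternion group Q_8.)

Yes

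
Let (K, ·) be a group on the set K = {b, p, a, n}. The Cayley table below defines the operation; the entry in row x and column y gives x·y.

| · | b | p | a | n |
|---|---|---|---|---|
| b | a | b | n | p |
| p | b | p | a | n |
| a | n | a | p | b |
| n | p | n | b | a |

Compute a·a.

Read row a, column a: a·a = p.

p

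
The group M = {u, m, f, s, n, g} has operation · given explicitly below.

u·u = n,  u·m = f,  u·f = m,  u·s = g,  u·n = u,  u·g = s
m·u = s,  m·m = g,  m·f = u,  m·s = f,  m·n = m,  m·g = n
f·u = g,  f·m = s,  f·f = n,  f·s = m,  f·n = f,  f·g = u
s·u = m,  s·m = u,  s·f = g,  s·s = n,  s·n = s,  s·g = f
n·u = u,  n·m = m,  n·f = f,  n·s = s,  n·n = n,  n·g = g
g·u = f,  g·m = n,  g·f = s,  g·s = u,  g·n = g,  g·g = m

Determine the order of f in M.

2

The identity element is n (its row matches the header).
f^1 = f
f^2 = f·f = n
The first power of f equal to the identity is f^2, so ord(f) = 2.
(Structurally, M here is isomorphic to the symmetric group S_3.)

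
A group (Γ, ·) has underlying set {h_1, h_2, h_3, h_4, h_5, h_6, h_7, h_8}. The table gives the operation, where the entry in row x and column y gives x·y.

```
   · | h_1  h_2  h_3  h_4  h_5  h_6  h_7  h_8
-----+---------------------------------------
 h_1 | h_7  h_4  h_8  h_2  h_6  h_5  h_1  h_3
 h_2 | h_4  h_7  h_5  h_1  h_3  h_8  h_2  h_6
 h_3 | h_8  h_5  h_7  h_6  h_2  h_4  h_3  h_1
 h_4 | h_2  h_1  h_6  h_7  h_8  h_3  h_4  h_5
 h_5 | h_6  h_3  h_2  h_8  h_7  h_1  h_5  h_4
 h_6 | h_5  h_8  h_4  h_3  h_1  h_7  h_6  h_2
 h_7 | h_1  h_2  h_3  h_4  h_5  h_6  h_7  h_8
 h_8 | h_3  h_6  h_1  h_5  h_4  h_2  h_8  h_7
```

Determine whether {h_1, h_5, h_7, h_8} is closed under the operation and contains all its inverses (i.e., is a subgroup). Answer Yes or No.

No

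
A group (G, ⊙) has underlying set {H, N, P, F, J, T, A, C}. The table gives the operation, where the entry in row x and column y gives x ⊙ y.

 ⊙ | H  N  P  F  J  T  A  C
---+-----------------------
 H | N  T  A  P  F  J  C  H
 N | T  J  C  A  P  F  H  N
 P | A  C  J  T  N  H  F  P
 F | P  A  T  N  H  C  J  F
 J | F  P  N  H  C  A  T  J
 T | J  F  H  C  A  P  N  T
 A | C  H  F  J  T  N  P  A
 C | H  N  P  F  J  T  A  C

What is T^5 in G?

T^1 = T
T^2 = T ⊙ T = P
T^3 = P ⊙ T = H
T^4 = H ⊙ T = J
T^5 = J ⊙ T = A
(Structurally, G here is isomorphic to the cyclic group Z_8.)

A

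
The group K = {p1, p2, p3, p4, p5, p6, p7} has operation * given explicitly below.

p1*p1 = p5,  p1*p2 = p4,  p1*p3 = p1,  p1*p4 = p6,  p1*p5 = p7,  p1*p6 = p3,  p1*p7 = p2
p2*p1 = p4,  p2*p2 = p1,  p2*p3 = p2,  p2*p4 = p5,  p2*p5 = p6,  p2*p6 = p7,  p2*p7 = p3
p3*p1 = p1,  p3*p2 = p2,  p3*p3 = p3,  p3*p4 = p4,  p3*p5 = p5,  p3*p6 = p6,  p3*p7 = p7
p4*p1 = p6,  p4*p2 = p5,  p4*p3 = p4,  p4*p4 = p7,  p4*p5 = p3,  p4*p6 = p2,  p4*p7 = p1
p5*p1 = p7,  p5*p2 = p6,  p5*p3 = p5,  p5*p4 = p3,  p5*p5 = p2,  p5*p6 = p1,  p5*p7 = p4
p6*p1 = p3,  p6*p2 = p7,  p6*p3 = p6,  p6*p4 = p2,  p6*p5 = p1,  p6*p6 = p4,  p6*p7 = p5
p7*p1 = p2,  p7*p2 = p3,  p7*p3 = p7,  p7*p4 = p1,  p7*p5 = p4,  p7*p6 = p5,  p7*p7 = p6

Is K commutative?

Check whether the table is symmetric across its main diagonal.
Every entry (row x, col y) equals the entry (row y, col x), so K is abelian.
(In fact K ≅ the cyclic group Z_7.)

Yes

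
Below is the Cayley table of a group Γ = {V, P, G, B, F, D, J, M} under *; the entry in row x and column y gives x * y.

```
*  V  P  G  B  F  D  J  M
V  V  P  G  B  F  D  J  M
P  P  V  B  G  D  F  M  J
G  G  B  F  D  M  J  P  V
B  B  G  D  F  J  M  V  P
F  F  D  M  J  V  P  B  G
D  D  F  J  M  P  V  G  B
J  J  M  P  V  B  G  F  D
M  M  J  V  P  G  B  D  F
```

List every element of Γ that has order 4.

Identity is V. Compute the order of each non-identity element by repeated multiplication:
  P: P → V  (order 2)
  G: G → F → M → V  (order 4)
  B: B → F → J → V  (order 4)
  F: F → V  (order 2)
  D: D → V  (order 2)
  J: J → F → B → V  (order 4)
  M: M → F → G → V  (order 4)
Elements of order 4: {B, G, J, M}.

{B, G, J, M}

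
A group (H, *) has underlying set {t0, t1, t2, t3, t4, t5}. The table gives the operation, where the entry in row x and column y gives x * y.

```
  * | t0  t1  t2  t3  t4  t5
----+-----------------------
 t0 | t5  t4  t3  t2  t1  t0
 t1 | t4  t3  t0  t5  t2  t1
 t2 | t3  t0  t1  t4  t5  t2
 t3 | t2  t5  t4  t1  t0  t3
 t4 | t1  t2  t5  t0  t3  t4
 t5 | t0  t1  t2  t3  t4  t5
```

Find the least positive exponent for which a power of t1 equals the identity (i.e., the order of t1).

3

The identity element is t5 (its row matches the header).
t1^1 = t1
t1^2 = t1 * t1 = t3
t1^3 = t3 * t1 = t5
The first power of t1 equal to the identity is t1^3, so ord(t1) = 3.
(Structurally, H here is isomorphic to the cyclic group Z_6.)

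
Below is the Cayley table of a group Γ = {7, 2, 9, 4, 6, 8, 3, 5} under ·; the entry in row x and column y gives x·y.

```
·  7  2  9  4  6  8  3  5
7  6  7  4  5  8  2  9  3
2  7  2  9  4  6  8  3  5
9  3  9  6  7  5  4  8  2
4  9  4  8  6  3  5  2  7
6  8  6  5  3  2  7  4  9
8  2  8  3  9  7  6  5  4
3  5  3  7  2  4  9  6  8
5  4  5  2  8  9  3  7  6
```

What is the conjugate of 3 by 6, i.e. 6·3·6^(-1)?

3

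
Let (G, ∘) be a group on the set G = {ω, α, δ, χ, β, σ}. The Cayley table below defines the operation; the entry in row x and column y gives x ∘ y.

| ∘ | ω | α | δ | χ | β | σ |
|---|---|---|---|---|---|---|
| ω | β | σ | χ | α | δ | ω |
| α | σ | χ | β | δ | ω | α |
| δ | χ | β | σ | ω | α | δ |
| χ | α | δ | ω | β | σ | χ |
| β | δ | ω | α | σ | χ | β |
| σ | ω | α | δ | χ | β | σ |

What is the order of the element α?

The identity element is σ (its row matches the header).
α^1 = α
α^2 = α ∘ α = χ
α^3 = χ ∘ α = δ
α^4 = δ ∘ α = β
α^5 = β ∘ α = ω
α^6 = ω ∘ α = σ
The first power of α equal to the identity is α^6, so ord(α) = 6.

6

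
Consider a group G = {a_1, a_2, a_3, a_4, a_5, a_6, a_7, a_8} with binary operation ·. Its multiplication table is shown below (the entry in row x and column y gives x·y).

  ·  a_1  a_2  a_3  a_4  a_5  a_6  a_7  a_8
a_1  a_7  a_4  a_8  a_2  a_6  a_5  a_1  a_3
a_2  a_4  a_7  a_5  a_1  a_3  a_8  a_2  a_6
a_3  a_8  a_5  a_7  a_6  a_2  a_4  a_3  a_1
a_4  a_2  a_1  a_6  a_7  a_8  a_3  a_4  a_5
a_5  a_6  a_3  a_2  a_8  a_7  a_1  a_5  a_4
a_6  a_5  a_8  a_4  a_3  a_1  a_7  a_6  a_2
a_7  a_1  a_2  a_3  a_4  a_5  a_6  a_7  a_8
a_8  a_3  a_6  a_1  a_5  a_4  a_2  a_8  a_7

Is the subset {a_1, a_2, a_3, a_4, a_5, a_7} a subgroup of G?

a_1·a_3 = a_8, which is not in {a_1, a_2, a_3, a_4, a_5, a_7}.
The subset is not closed under ·, so it is not a subgroup.
(Structurally, G here is isomorphic to the elementary abelian group (Z_2)^3.)

No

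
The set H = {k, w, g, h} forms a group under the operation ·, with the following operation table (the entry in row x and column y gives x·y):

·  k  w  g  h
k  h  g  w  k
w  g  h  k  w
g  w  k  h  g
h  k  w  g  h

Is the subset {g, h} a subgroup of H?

{g, h} contains the identity h.
Checking products: every product of two elements of {g, h} (read from the table) lies in {g, h}, so the set is closed.
In a finite group, a nonempty closed subset is a subgroup. So {g, h} ≤ H.

Yes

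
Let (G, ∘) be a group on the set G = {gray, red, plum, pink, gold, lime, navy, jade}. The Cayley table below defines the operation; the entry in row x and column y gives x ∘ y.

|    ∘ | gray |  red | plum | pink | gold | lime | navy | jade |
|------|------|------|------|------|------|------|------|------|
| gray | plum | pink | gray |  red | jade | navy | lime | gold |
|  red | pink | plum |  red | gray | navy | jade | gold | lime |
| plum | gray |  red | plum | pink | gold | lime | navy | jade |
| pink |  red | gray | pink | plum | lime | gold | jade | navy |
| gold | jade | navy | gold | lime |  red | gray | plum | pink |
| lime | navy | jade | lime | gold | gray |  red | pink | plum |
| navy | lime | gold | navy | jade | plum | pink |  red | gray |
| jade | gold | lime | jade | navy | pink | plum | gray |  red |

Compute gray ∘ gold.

jade

Read row gray, column gold: gray ∘ gold = jade.
(Structurally, G here is isomorphic to Z_2 x Z_4.)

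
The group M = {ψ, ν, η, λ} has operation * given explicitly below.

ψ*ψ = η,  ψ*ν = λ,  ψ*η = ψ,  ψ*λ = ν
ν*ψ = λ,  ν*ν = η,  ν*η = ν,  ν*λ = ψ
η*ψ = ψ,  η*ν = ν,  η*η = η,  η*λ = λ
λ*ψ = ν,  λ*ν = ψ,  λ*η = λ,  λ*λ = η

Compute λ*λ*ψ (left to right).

ψ

λ*λ = η
η*ψ = ψ
(Structurally, M here is isomorphic to the Klein four-group V_4.)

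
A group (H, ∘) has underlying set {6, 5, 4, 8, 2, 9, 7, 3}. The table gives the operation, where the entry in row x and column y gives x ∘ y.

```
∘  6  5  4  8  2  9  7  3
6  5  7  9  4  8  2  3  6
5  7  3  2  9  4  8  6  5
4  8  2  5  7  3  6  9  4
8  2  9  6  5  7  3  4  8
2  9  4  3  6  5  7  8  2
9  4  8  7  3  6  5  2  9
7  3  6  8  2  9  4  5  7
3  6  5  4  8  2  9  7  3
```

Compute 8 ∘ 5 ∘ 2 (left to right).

6

8 ∘ 5 = 9
9 ∘ 2 = 6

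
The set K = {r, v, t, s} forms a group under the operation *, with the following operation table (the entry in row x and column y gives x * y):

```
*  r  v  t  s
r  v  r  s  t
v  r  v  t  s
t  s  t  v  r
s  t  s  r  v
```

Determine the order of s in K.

The identity element is v (its row matches the header).
s^1 = s
s^2 = s * s = v
The first power of s equal to the identity is s^2, so ord(s) = 2.

2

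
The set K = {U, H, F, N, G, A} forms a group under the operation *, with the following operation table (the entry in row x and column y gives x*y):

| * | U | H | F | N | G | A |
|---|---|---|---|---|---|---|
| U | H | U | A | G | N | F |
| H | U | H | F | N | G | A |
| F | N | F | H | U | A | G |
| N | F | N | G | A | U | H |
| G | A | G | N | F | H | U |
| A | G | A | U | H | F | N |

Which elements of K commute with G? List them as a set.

Compare row G with column G entry by entry.
U*G = N but G*U = A, so U does not.
Collecting the elements that commute with G: C(G) = {G, H}.

{G, H}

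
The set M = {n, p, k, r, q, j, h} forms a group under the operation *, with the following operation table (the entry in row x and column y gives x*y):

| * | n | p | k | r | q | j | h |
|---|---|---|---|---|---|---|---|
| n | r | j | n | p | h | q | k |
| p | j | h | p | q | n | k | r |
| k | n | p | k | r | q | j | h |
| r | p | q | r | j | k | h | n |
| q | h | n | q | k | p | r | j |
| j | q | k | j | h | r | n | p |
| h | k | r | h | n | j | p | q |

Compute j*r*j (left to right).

p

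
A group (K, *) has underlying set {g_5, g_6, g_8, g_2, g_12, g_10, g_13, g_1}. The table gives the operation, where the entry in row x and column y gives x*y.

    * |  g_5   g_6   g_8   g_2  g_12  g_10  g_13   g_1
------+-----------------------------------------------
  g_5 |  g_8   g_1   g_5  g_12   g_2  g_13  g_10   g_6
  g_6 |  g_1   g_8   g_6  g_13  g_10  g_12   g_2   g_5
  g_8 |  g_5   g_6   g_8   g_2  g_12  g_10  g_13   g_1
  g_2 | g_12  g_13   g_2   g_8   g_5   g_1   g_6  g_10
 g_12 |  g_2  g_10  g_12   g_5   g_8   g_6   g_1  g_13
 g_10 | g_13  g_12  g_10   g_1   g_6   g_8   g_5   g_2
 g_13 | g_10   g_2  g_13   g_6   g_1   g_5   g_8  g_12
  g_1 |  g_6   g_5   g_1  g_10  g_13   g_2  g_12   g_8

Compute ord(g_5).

2

The identity element is g_8 (its row matches the header).
g_5^1 = g_5
g_5^2 = g_5*g_5 = g_8
The first power of g_5 equal to the identity is g_5^2, so ord(g_5) = 2.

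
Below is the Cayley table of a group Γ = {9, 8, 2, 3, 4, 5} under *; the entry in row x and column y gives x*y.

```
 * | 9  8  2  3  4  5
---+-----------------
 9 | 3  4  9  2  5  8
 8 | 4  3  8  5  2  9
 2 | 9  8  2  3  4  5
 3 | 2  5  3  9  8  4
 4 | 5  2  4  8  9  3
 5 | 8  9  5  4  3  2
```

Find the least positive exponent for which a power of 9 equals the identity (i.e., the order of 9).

3

The identity element is 2 (its row matches the header).
9^1 = 9
9^2 = 9*9 = 3
9^3 = 3*9 = 2
The first power of 9 equal to the identity is 9^3, so ord(9) = 3.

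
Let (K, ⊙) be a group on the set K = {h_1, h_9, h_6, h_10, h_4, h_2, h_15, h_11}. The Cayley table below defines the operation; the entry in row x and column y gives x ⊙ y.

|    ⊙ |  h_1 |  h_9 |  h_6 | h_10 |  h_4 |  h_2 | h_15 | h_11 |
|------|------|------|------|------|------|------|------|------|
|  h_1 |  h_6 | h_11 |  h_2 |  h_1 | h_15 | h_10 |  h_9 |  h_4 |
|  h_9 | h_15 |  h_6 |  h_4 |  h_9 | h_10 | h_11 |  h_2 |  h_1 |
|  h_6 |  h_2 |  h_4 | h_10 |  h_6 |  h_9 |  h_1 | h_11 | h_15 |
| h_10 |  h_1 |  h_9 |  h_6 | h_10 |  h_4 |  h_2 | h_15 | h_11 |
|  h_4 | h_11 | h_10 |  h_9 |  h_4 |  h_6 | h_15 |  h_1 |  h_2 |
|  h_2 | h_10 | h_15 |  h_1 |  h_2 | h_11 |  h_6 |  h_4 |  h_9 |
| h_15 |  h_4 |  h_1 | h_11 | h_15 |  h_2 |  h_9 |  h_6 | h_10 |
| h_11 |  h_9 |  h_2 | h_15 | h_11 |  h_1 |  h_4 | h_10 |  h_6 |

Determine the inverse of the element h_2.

First locate the identity: row h_10 matches the header, so h_10 is the identity.
Scan row h_2 for h_10: h_2 ⊙ h_1 = h_10. Hence h_2^(-1) = h_1.

h_1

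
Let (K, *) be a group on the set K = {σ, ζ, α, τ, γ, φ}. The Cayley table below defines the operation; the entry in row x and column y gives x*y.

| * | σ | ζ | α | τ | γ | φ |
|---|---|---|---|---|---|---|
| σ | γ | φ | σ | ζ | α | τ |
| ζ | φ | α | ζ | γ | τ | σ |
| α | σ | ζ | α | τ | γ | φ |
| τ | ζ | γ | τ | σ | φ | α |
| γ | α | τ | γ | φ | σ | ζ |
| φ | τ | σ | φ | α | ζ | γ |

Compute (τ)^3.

ζ

τ^1 = τ
τ^2 = τ*τ = σ
τ^3 = σ*τ = ζ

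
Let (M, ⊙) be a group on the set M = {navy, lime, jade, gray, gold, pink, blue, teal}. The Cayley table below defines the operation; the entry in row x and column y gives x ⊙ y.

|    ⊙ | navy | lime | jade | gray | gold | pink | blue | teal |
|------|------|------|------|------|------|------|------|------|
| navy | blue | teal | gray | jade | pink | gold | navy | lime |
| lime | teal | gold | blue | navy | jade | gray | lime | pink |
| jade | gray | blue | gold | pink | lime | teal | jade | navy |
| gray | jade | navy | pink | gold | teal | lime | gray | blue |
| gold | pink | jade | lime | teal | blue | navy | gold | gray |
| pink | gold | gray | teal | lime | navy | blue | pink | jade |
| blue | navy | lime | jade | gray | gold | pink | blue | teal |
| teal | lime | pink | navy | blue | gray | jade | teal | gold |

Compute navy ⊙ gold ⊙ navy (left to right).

gold

navy ⊙ gold = pink
pink ⊙ navy = gold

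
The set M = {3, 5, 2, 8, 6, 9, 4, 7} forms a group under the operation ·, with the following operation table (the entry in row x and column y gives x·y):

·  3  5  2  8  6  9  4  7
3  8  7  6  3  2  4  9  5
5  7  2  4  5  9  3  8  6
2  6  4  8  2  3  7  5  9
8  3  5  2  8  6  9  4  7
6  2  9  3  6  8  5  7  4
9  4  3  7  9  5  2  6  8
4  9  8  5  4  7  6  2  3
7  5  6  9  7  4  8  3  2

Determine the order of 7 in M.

The identity element is 8 (its row matches the header).
7^1 = 7
7^2 = 7·7 = 2
7^3 = 2·7 = 9
7^4 = 9·7 = 8
The first power of 7 equal to the identity is 7^4, so ord(7) = 4.
(Structurally, M here is isomorphic to Z_2 x Z_4.)

4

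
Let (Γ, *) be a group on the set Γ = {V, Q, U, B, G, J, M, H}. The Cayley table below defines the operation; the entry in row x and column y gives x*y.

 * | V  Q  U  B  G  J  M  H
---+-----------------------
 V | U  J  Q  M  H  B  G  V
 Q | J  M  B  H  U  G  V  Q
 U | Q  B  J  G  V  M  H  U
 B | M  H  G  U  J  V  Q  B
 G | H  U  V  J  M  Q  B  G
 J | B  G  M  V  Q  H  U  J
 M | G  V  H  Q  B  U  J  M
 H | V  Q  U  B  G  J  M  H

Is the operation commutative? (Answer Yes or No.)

Yes

Check whether the table is symmetric across its main diagonal.
Every entry (row x, col y) equals the entry (row y, col x), so Γ is abelian.
(In fact Γ ≅ the cyclic group Z_8.)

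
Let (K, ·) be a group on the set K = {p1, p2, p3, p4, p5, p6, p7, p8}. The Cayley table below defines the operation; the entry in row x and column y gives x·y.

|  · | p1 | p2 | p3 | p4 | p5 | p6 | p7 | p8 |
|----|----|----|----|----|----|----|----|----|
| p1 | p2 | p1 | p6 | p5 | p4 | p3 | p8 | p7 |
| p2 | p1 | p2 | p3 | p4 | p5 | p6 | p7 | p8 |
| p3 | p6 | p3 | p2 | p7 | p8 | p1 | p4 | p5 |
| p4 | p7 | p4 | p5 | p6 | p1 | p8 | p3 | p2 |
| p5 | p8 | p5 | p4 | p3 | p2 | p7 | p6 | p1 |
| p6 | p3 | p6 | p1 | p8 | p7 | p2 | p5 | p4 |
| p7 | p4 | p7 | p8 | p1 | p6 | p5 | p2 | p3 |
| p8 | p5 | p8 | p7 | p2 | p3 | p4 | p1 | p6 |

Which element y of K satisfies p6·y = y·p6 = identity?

First locate the identity: row p2 matches the header, so p2 is the identity.
Scan row p6 for p2: p6·p6 = p2. Hence p6^(-1) = p6.
(Structurally, K here is isomorphic to the dihedral group D_4.)

p6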